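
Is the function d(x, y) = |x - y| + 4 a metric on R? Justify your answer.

No. d fails identity of indiscernibles (specifically d(x,x) = 0): d(5, 5) = |5 - 5| + 4 = 0 + 4 = 4 ≠ 0.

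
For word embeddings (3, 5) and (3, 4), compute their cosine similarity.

With u = (3, 5), v = (3, 4):
u·v = 3·3 + 5·4 = 9 + 20 = 29.
|u| = √(3² + 5²) = √34, |v| = √(3² + 4²) = √25, so |u||v| = √(34·25) = √850.
cos θ = (u·v)/(|u||v|) = 29/√850 ≈ 0.9947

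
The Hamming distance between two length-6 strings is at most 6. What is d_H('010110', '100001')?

Differing positions: 1, 2, 4, 5, 6. Hamming distance = 5. The maximum possible Hamming distance for length-6 strings is 6, so d_H/6 = 5/6 ≈ 0.8333.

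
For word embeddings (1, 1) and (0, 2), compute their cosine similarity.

With u = (1, 1), v = (0, 2):
u·v = 1·0 + 1·2 = 0 + 2 = 2.
|u| = √(1² + 1²) = √2, |v| = √(0² + 2²) = √4, so |u||v| = √(2·4) = √8.
cos θ = (u·v)/(|u||v|) = 2/√8 ≈ 0.7071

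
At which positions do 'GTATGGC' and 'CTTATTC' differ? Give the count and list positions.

Differing positions: 1, 3, 4, 5, 6. Hamming distance = 5.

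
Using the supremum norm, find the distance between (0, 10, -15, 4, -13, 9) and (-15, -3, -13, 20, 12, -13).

max(|x_i - y_i|) = max(|0 - (-15)|, |10 - (-3)|, |-15 - (-13)|, |4 - 20|, |-13 - 12|, |9 - (-13)|) = max(15, 13, 2, 16, 25, 22) = 25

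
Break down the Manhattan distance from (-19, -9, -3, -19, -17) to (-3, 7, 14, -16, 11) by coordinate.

Σ|x_i - y_i| = |-19 - (-3)| + |-9 - 7| + |-3 - 14| + |-19 - (-16)| + |-17 - 11| = 16 + 16 + 17 + 3 + 28 = 80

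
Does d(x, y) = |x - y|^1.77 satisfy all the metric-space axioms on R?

No. d(x,y) = |x-y|^1.77 fails the triangle inequality since p = 1.77 > 1. Counterexample: x = -3, y = -2, z = 3. d(x,z) = |-3 - 3|^1.77 = 6^1.77 ≈ 23.8412, but d(x,y) + d(y,z) = 1^1.77 + 5^1.77 ≈ 1 + 17.2654 = 18.2654. Since 23.8412 > 18.2654, the triangle inequality is violated.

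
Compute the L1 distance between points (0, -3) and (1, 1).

Σ|x_i - y_i| = |0 - 1| + |-3 - 1| = 1 + 4 = 5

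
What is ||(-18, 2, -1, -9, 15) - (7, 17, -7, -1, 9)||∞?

max(|x_i - y_i|) = max(|-18 - 7|, |2 - 17|, |-1 - (-7)|, |-9 - (-1)|, |15 - 9|) = max(25, 15, 6, 8, 6) = 25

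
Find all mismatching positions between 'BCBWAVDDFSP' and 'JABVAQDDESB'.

Differing positions: 1, 2, 4, 6, 9, 11. Hamming distance = 6.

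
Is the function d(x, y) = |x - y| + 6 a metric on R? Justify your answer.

No. d fails identity of indiscernibles (specifically d(x,x) = 0): d(-6, -6) = |-6 - (-6)| + 6 = 0 + 6 = 6 ≠ 0.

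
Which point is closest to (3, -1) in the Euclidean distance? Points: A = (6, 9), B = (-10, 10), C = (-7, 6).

Distances: d(A) ≈ 10.4403, d(B) ≈ 17.0294, d(C) ≈ 12.2066. Nearest: A = (6, 9) with distance 10.4403.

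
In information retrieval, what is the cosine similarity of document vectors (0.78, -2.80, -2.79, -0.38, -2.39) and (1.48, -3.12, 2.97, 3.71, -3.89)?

With u = (0.78, -2.80, -2.79, -0.38, -2.39), v = (1.48, -3.12, 2.97, 3.71, -3.89):
u·v = 0.78·1.48 + (-2.8)·(-3.12) + (-2.79)·2.97 + (-0.38)·3.71 + (-2.39)·(-3.89) = 1.1544 + 8.736 + (-8.2863) + (-1.4098) + 9.2971 = 9.4914.
|u| = √(0.78² + (-2.8)² + (-2.79)² + (-0.38)² + (-2.39)²) = √(0.6084 + 7.84 + 7.7841 + 0.1444 + 5.7121) = √22.089, |v| = √(1.48² + (-3.12)² + 2.97² + 3.71² + (-3.89)²) = √(2.1904 + 9.7344 + 8.8209 + 13.7641 + 15.1321) = √49.6419.
cos θ = (u·v)/(|u||v|) = 9.4914/(√22.089·√49.6419) ≈ 0.2866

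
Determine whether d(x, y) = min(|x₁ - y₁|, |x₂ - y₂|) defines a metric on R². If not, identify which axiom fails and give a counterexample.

No. d fails identity of indiscernibles: take x = (-4, 0) and y = (-4, 8). Then d(x,y) = min(|-4 - (-4)|, |0 - 8|) = min(0, 8) = 0, yet x ≠ y.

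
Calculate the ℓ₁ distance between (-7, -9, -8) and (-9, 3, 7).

Σ|x_i - y_i| = |-7 - (-9)| + |-9 - 3| + |-8 - 7| = 2 + 12 + 15 = 29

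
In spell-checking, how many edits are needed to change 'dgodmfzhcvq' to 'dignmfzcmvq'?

Let D[i][j] be the edit distance between the first i characters of 'dgodmfzhcvq' and the first j characters of 'dignmfzcmvq', with D[i][0] = i, D[0][j] = j, and D[i][j] = D[i-1][j-1] if the characters match, else 1 + min(D[i-1][j], D[i][j-1], D[i-1][j-1]). Filling the table (rows: prefixes of 'dgodmfzhcvq', columns: prefixes of 'dignmfzcmvq'):
     ε  d  i  g  n  m  f  z  c  m  v  q
  ε  0  1  2  3  4  5  6  7  8  9 10 11
  d  1  0  1  2  3  4  5  6  7  8  9 10
  g  2  1  1  1  2  3  4  5  6  7  8  9
  o  3  2  2  2  2  3  4  5  6  7  8  9
  d  4  3  3  3  3  3  4  5  6  7  8  9
  m  5  4  4  4  4  3  4  5  6  6  7  8
  f  6  5  5  5  5  4  3  4  5  6  7  8
  z  7  6  6  6  6  5  4  3  4  5  6  7
  h  8  7  7  7  7  6  5  4  4  5  6  7
  c  9  8  8  8  8  7  6  5  4  5  6  7
  v 10  9  9  9  9  8  7  6  5  5  5  6
  q 11 10 10 10 10  9  8  7  6  6  6  5
The bottom-right entry gives D[11][11] = 5, so no sequence of fewer than 5 edits works. Backtracking through the table gives one optimal edit sequence (5 edits):
  dgodmfzhcvq → diodmfzhcvq (sub g→i @2)
  diodmfzhcvq → digdmfzhcvq (sub o→g @3)
  digdmfzhcvq → dignmfzhcvq (sub d→n @4)
  dignmfzhcvq → dignmfzccvq (sub h→c @8)
  dignmfzccvq → dignmfzcmvq (sub c→m @9)
Edit distance = 5.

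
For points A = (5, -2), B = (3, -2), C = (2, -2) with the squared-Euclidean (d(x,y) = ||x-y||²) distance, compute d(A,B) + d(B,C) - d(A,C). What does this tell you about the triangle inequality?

d(A,B) = 2² + 0² = 4, d(B,C) = 1² + 0² = 1, d(A,C) = 3² + 0² = 9.
d(A,B) + d(B,C) - d(A,C) = 4 + 1 - 9 = 5 - 9 = -4. This is < 0, so the triangle inequality FAILS for these points (squared-Euclidean is not a metric).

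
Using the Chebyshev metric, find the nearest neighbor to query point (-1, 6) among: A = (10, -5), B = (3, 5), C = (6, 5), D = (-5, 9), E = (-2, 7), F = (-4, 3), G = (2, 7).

Distances: d(A) = 11, d(B) = 4, d(C) = 7, d(D) = 4, d(E) = 1, d(F) = 3, d(G) = 3. Nearest: E = (-2, 7) with distance 1.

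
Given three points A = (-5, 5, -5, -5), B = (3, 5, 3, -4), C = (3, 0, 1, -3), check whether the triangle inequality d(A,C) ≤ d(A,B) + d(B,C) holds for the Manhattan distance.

d(A,B) = 8 + 0 + 8 + 1 = 17, d(B,C) = 0 + 5 + 2 + 1 = 8, d(A,C) = 8 + 5 + 6 + 2 = 21.
d(A,C) = 21 ≤ 17 + 8 = 25. Triangle inequality is satisfied.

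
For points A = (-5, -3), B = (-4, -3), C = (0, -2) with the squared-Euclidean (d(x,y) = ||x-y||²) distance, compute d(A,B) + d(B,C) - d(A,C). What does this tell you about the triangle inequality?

d(A,B) = 1² + 0² = 1, d(B,C) = 4² + 1² = 17, d(A,C) = 5² + 1² = 26.
d(A,B) + d(B,C) - d(A,C) = 1 + 17 - 26 = 18 - 26 = -8. This is < 0, so the triangle inequality FAILS for these points (squared-Euclidean is not a metric).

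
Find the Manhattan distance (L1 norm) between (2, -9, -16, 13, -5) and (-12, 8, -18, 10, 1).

Σ|x_i - y_i| = |2 - (-12)| + |-9 - 8| + |-16 - (-18)| + |13 - 10| + |-5 - 1| = 14 + 17 + 2 + 3 + 6 = 42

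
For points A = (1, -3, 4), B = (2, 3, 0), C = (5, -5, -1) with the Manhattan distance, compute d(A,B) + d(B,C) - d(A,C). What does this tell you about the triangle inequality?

d(A,B) = 1 + 6 + 4 = 11, d(B,C) = 3 + 8 + 1 = 12, d(A,C) = 4 + 2 + 5 = 11.
d(A,B) + d(B,C) - d(A,C) = 11 + 12 - 11 = 23 - 11 = 12. This is ≥ 0, so the triangle inequality holds for these points.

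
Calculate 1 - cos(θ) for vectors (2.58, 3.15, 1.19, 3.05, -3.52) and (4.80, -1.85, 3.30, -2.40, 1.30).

With u = (2.58, 3.15, 1.19, 3.05, -3.52), v = (4.80, -1.85, 3.30, -2.40, 1.30):
u·v = 2.58·4.8 + 3.15·(-1.85) + 1.19·3.3 + 3.05·(-2.4) + (-3.52)·1.3 = 12.384 + (-5.8275) + 3.927 + (-7.32) + (-4.576) = -1.4125.
|u| = √(2.58² + 3.15² + 1.19² + 3.05² + (-3.52)²) = √(6.6564 + 9.9225 + 1.4161 + 9.3025 + 12.3904) = √39.6879, |v| = √(4.8² + (-1.85)² + 3.3² + (-2.4)² + 1.3²) = √(23.04 + 3.4225 + 10.89 + 5.76 + 1.69) = √44.8025.
cos θ = (u·v)/(|u||v|) = -1.4125/(√39.6879·√44.8025) ≈ -0.0335
Cosine distance = 1 - cos θ ≈ 1 - (-0.0335) = 1.0335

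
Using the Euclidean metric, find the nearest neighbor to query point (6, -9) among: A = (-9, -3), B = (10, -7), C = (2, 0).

Distances: d(A) ≈ 16.1555, d(B) ≈ 4.4721, d(C) ≈ 9.8489. Nearest: B = (10, -7) with distance 4.4721.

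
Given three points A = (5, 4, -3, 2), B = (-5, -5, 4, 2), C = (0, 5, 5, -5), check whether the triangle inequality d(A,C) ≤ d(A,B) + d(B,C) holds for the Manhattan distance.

d(A,B) = 10 + 9 + 7 + 0 = 26, d(B,C) = 5 + 10 + 1 + 7 = 23, d(A,C) = 5 + 1 + 8 + 7 = 21.
d(A,C) = 21 ≤ 26 + 23 = 49. Triangle inequality is satisfied.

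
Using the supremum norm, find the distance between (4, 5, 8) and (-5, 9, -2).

max(|x_i - y_i|) = max(|4 - (-5)|, |5 - 9|, |8 - (-2)|) = max(9, 4, 10) = 10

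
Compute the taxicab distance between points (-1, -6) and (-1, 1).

Σ|x_i - y_i| = |-1 - (-1)| + |-6 - 1| = 0 + 7 = 7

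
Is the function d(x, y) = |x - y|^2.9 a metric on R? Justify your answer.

No. d(x,y) = |x-y|^2.9 fails the triangle inequality since p = 2.9 > 1. Counterexample: x = -2, y = 1, z = 7. d(x,z) = |-2 - 7|^2.9 = 9^2.9 ≈ 585.1986, but d(x,y) + d(y,z) = 3^2.9 + 6^2.9 ≈ 24.1909 + 180.5671 = 204.758. Since 585.1986 > 204.758, the triangle inequality is violated.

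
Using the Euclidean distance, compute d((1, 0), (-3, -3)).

(Σ|x_i - y_i|^2)^(1/2) = (|1 - (-3)|^2 + |0 - (-3)|^2)^(1/2)
= (4^2 + 3^2)^(1/2) = (16 + 9)^(1/2) = (25)^(1/2) = 5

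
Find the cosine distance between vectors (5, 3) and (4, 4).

With u = (5, 3), v = (4, 4):
u·v = 5·4 + 3·4 = 20 + 12 = 32.
|u| = √(5² + 3²) = √34, |v| = √(4² + 4²) = √32, so |u||v| = √(34·32) = √1088.
cos θ = (u·v)/(|u||v|) = 32/√1088 ≈ 0.9701
Cosine distance = 1 - cos θ ≈ 1 - 0.9701 = 0.0299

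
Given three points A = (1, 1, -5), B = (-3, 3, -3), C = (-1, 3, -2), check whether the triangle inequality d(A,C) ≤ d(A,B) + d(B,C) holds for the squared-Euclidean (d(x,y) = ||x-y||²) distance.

d(A,B) = 4² + 2² + 2² = 24, d(B,C) = 2² + 0² + 1² = 5, d(A,C) = 2² + 2² + 3² = 17.
d(A,C) = 17 ≤ 24 + 5 = 29. Triangle inequality is satisfied.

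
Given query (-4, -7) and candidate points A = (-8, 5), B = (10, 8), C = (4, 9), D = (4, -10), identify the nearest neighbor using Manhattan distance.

Distances: d(A) = 16, d(B) = 29, d(C) = 24, d(D) = 11. Nearest: D = (4, -10) with distance 11.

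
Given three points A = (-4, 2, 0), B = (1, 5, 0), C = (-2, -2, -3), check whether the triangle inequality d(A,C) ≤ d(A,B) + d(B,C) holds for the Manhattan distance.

d(A,B) = 5 + 3 + 0 = 8, d(B,C) = 3 + 7 + 3 = 13, d(A,C) = 2 + 4 + 3 = 9.
d(A,C) = 9 ≤ 8 + 13 = 21. Triangle inequality is satisfied.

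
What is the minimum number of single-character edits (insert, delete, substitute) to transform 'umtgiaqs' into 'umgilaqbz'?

Let D[i][j] be the edit distance between the first i characters of 'umtgiaqs' and the first j characters of 'umgilaqbz', with D[i][0] = i, D[0][j] = j, and D[i][j] = D[i-1][j-1] if the characters match, else 1 + min(D[i-1][j], D[i][j-1], D[i-1][j-1]). Filling the table (rows: prefixes of 'umtgiaqs', columns: prefixes of 'umgilaqbz'):
     ε  u  m  g  i  l  a  q  b  z
  ε  0  1  2  3  4  5  6  7  8  9
  u  1  0  1  2  3  4  5  6  7  8
  m  2  1  0  1  2  3  4  5  6  7
  t  3  2  1  1  2  3  4  5  6  7
  g  4  3  2  1  2  3  4  5  6  7
  i  5  4  3  2  1  2  3  4  5  6
  a  6  5  4  3  2  2  2  3  4  5
  q  7  6  5  4  3  3  3  2  3  4
  s  8  7  6  5  4  4  4  3  3  4
The bottom-right entry gives D[8][9] = 4, so no sequence of fewer than 4 edits works. Backtracking through the table gives one optimal edit sequence (4 edits):
  umtgiaqs → umgiaqs (del t @3)
  umgiaqs → umgilaqs (ins l @5)
  umgilaqs → umgilaqbs (ins b @8)
  umgilaqbs → umgilaqbz (sub s→z @9)
Edit distance = 4.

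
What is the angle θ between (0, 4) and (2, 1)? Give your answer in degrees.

With u = (0, 4), v = (2, 1):
u·v = 0·2 + 4·1 = 0 + 4 = 4.
|u| = √(0² + 4²) = √16, |v| = √(2² + 1²) = √5, so |u||v| = √(16·5) = √80.
cos θ = (u·v)/(|u||v|) = 4/√80 ≈ 0.447214
θ = arccos(0.447214) ≈ 63.43°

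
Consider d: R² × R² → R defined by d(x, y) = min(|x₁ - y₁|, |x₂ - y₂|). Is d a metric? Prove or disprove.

No. d fails identity of indiscernibles: take x = (-2, 0) and y = (-2, 7). Then d(x,y) = min(|-2 - (-2)|, |0 - 7|) = min(0, 7) = 0, yet x ≠ y.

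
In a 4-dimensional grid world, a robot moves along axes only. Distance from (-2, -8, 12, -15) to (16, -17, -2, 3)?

Σ|x_i - y_i| = |-2 - 16| + |-8 - (-17)| + |12 - (-2)| + |-15 - 3| = 18 + 9 + 14 + 18 = 59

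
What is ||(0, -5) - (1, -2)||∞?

max(|x_i - y_i|) = max(|0 - 1|, |-5 - (-2)|) = max(1, 3) = 3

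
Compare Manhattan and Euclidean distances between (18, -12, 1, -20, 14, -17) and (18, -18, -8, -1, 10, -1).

L1 = |18 - 18| + |-12 - (-18)| + |1 - (-8)| + |-20 - (-1)| + |14 - 10| + |-17 - (-1)| = 0 + 6 + 9 + 19 + 4 + 16 = 54
L2 = √(0² + 6² + 9² + 19² + 4² + 16²) = √750 ≈ 27.3861
L1 ≥ L2 always (equality iff movement is along one axis); L1 > L2 here.
Ratio L1/L2 = 54/√750 ≈ 1.9718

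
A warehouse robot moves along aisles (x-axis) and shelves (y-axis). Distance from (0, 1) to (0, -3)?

Σ|x_i - y_i| = |0 - 0| + |1 - (-3)| = 0 + 4 = 4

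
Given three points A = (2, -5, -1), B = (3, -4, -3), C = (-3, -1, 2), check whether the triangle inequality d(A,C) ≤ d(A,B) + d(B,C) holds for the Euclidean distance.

d(A,B) = √(1² + 1² + 2²) = √6 ≈ 2.4495, d(B,C) = √(6² + 3² + 5²) = √70 ≈ 8.3666, d(A,C) = √(5² + 4² + 3²) = √50 ≈ 7.0711.
d(A,C) ≈ 7.0711 ≤ 2.4495 + 8.3666 = 10.8161. Triangle inequality is satisfied.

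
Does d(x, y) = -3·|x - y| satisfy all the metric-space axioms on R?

No. With c = -3 < 0, d fails non-negativity: d(9, 11) = -3·|9 - 11| = -3·2 = -6 < 0.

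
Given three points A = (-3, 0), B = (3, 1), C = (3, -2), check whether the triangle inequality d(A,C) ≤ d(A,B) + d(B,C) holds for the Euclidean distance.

d(A,B) = √(6² + 1²) = √37 ≈ 6.0828, d(B,C) = √(0² + 3²) = √9 = 3, d(A,C) = √(6² + 2²) = √40 ≈ 6.3246.
d(A,C) ≈ 6.3246 ≤ 6.0828 + 3 = 9.0828. Triangle inequality is satisfied.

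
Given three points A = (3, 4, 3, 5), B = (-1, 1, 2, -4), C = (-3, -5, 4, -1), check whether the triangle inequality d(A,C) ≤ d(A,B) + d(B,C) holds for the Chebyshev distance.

d(A,B) = max(4, 3, 1, 9) = 9, d(B,C) = max(2, 6, 2, 3) = 6, d(A,C) = max(6, 9, 1, 6) = 9.
d(A,C) = 9 ≤ 9 + 6 = 15. Triangle inequality is satisfied.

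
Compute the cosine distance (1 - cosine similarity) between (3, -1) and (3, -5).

With u = (3, -1), v = (3, -5):
u·v = 3·3 + (-1)·(-5) = 9 + 5 = 14.
|u| = √(3² + (-1)²) = √10, |v| = √(3² + (-5)²) = √34, so |u||v| = √(10·34) = √340.
cos θ = (u·v)/(|u||v|) = 14/√340 ≈ 0.7593
Cosine distance = 1 - cos θ ≈ 1 - 0.7593 = 0.2407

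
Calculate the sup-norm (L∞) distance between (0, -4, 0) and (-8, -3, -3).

max(|x_i - y_i|) = max(|0 - (-8)|, |-4 - (-3)|, |0 - (-3)|) = max(8, 1, 3) = 8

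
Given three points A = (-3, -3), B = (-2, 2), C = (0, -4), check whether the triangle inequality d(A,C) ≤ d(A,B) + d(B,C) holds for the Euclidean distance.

d(A,B) = √(1² + 5²) = √26 ≈ 5.099, d(B,C) = √(2² + 6²) = √40 ≈ 6.3246, d(A,C) = √(3² + 1²) = √10 ≈ 3.1623.
d(A,C) ≈ 3.1623 ≤ 5.099 + 6.3246 = 11.4236. Triangle inequality is satisfied.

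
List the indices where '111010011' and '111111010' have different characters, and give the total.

Differing positions: 4, 6, 9. Hamming distance = 3.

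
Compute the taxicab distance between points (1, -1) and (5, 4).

Σ|x_i - y_i| = |1 - 5| + |-1 - 4| = 4 + 5 = 9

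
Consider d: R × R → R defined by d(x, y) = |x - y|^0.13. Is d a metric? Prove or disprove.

Yes. With 0 < p = 0.13 ≤ 1, d(x,y) = |x-y|^0.13 is a metric on R. Non-negativity and symmetry are immediate; |x-y|^0.13 = 0 ⟺ |x-y| = 0 ⟺ x = y. For the triangle inequality, the function t ↦ t^0.13 is subadditive on [0,∞) when p ≤ 1, so |x-z|^0.13 ≤ (|x-y| + |y-z|)^0.13 ≤ |x-y|^0.13 + |y-z|^0.13.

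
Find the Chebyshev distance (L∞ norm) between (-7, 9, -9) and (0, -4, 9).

max(|x_i - y_i|) = max(|-7 - 0|, |9 - (-4)|, |-9 - 9|) = max(7, 13, 18) = 18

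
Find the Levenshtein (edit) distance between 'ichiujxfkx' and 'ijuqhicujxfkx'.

Let D[i][j] be the edit distance between the first i characters of 'ichiujxfkx' and the first j characters of 'ijuqhicujxfkx', with D[i][0] = i, D[0][j] = j, and D[i][j] = D[i-1][j-1] if the characters match, else 1 + min(D[i-1][j], D[i][j-1], D[i-1][j-1]). Filling the table (rows: prefixes of 'ichiujxfkx', columns: prefixes of 'ijuqhicujxfkx'):
     ε  i  j  u  q  h  i  c  u  j  x  f  k  x
  ε  0  1  2  3  4  5  6  7  8  9 10 11 12 13
  i  1  0  1  2  3  4  5  6  7  8  9 10 11 12
  c  2  1  1  2  3  4  5  5  6  7  8  9 10 11
  h  3  2  2  2  3  3  4  5  6  7  8  9 10 11
  i  4  3  3  3  3  4  3  4  5  6  7  8  9 10
  u  5  4  4  3  4  4  4  4  4  5  6  7  8  9
  j  6  5  4  4  4  5  5  5  5  4  5  6  7  8
  x  7  6  5  5  5  5  6  6  6  5  4  5  6  7
  f  8  7  6  6  6  6  6  7  7  6  5  4  5  6
  k  9  8  7  7  7  7  7  7  8  7  6  5  4  5
  x 10  9  8  8  8  8  8  8  8  8  7  6  5  4
The bottom-right entry gives D[10][13] = 4, so no sequence of fewer than 4 edits works. Backtracking through the table gives one optimal edit sequence (4 edits):
  ichiujxfkx → ijchiujxfkx (ins j @2)
  ijchiujxfkx → ijuchiujxfkx (ins u @3)
  ijuchiujxfkx → ijuqhiujxfkx (sub c→q @4)
  ijuqhiujxfkx → ijuqhicujxfkx (ins c @7)
Edit distance = 4.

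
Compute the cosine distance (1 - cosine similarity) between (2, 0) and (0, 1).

With u = (2, 0), v = (0, 1):
u·v = 2·0 + 0·1 = 0 + 0 = 0.
|u| = √(2² + 0²) = √4, |v| = √(0² + 1²) = √1, so |u||v| = √(4·1) = √4 = 2.
cos θ = (u·v)/(|u||v|) = 0/2 = 0
Cosine distance = 1 - cos θ = 1 - 0 = 1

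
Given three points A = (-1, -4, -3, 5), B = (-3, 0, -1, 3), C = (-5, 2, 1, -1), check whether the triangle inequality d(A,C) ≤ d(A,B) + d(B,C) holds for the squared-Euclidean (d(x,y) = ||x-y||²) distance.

d(A,B) = 2² + 4² + 2² + 2² = 28, d(B,C) = 2² + 2² + 2² + 4² = 28, d(A,C) = 4² + 6² + 4² + 6² = 104.
d(A,C) = 104 > 28 + 28 = 56. Triangle inequality is VIOLATED. (Squared-Euclidean is not a metric — this is a counterexample.)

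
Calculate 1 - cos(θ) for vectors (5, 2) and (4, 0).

With u = (5, 2), v = (4, 0):
u·v = 5·4 + 2·0 = 20 + 0 = 20.
|u| = √(5² + 2²) = √29, |v| = √(4² + 0²) = √16, so |u||v| = √(29·16) = √464.
cos θ = (u·v)/(|u||v|) = 20/√464 ≈ 0.9285
Cosine distance = 1 - cos θ ≈ 1 - 0.9285 = 0.0715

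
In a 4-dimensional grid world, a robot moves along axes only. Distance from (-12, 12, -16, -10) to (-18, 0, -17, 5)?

Σ|x_i - y_i| = |-12 - (-18)| + |12 - 0| + |-16 - (-17)| + |-10 - 5| = 6 + 12 + 1 + 15 = 34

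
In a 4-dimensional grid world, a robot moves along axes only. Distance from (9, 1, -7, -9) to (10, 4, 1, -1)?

Σ|x_i - y_i| = |9 - 10| + |1 - 4| + |-7 - 1| + |-9 - (-1)| = 1 + 3 + 8 + 8 = 20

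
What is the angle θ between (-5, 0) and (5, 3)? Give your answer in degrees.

With u = (-5, 0), v = (5, 3):
u·v = (-5)·5 + 0·3 = (-25) + 0 = -25.
|u| = √((-5)² + 0²) = √25, |v| = √(5² + 3²) = √34, so |u||v| = √(25·34) = √850.
cos θ = (u·v)/(|u||v|) = -25/√850 ≈ -0.857493
θ = arccos(-0.857493) ≈ 149.04°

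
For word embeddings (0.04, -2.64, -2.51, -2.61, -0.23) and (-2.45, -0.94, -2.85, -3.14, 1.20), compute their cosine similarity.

With u = (0.04, -2.64, -2.51, -2.61, -0.23), v = (-2.45, -0.94, -2.85, -3.14, 1.20):
u·v = 0.04·(-2.45) + (-2.64)·(-0.94) + (-2.51)·(-2.85) + (-2.61)·(-3.14) + (-0.23)·1.2 = (-0.098) + 2.4816 + 7.1535 + 8.1954 + (-0.276) = 17.4565.
|u| = √(0.04² + (-2.64)² + (-2.51)² + (-2.61)² + (-0.23)²) = √(0.0016 + 6.9696 + 6.3001 + 6.8121 + 0.0529) = √20.1363, |v| = √((-2.45)² + (-0.94)² + (-2.85)² + (-3.14)² + 1.2²) = √(6.0025 + 0.8836 + 8.1225 + 9.8596 + 1.44) = √26.3082.
cos θ = (u·v)/(|u||v|) = 17.4565/(√20.1363·√26.3082) ≈ 0.7584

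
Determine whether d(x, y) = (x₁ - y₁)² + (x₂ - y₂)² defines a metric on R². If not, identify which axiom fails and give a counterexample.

No. The squared Euclidean distance fails the triangle inequality. Counterexample: x = (0, 0), y = (5, 4), z = (10, 8). d(x,z) = 10² + 8² = 164, but d(x,y) + d(y,z) = (5² + 4²) + (5² + 4²) = 41 + 41 = 82. Since 164 > 82, the triangle inequality is violated. (Note: √d, the ordinary Euclidean distance, IS a metric.)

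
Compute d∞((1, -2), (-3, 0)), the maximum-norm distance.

max(|x_i - y_i|) = max(|1 - (-3)|, |-2 - 0|) = max(4, 2) = 4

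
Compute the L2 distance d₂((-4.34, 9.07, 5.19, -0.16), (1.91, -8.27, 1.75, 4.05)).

√(Σ(x_i - y_i)²) = √((-4.34 - 1.91)² + (9.07 - (-8.27))² + (5.19 - 1.75)² + (-0.16 - 4.05)²)
= √((-6.25)² + 17.34² + 3.44² + (-4.21)²) = √(39.0625 + 300.6756 + 11.8336 + 17.7241) = √369.2958 ≈ 19.2171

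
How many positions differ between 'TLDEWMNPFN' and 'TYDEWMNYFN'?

Differing positions: 2, 8. Hamming distance = 2.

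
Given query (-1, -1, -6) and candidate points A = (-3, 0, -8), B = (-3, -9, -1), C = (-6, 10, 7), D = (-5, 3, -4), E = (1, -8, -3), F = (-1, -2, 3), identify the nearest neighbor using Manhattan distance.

Distances: d(A) = 5, d(B) = 15, d(C) = 29, d(D) = 10, d(E) = 12, d(F) = 10. Nearest: A = (-3, 0, -8) with distance 5.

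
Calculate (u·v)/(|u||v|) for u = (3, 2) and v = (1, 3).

With u = (3, 2), v = (1, 3):
u·v = 3·1 + 2·3 = 3 + 6 = 9.
|u| = √(3² + 2²) = √13, |v| = √(1² + 3²) = √10, so |u||v| = √(13·10) = √130.
cos θ = (u·v)/(|u||v|) = 9/√130 ≈ 0.7894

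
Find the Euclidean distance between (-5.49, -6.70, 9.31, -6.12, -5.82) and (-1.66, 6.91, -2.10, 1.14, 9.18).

√(Σ(x_i - y_i)²) = √((-5.49 - (-1.66))² + (-6.7 - 6.91)² + (9.31 - (-2.1))² + (-6.12 - 1.14)² + (-5.82 - 9.18)²)
= √((-3.83)² + (-13.61)² + 11.41² + (-7.26)² + (-15)²) = √(14.6689 + 185.2321 + 130.1881 + 52.7076 + 225) = √607.7967 ≈ 24.6535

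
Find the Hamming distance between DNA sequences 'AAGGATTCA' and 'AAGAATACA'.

Differing positions: 4, 7. Hamming distance = 2.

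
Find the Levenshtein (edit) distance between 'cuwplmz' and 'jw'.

Let D[i][j] be the edit distance between the first i characters of 'cuwplmz' and the first j characters of 'jw', with D[i][0] = i, D[0][j] = j, and D[i][j] = D[i-1][j-1] if the characters match, else 1 + min(D[i-1][j], D[i][j-1], D[i-1][j-1]). Filling the table (rows: prefixes of 'cuwplmz', columns: prefixes of 'jw'):
     ε  j  w
  ε  0  1  2
  c  1  1  2
  u  2  2  2
  w  3  3  2
  p  4  4  3
  l  5  5  4
  m  6  6  5
  z  7  7  6
The bottom-right entry gives D[7][2] = 6, so no sequence of fewer than 6 edits works. Backtracking through the table gives one optimal edit sequence (6 edits):
  cuwplmz → uwplmz (del c @1)
  uwplmz → jwplmz (sub u→j @1)
  jwplmz → jwlmz (del p @3)
  jwlmz → jwmz (del l @3)
  jwmz → jwz (del m @3)
  jwz → jw (del z @3)
Edit distance = 6.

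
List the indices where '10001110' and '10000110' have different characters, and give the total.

Differing positions: 5. Hamming distance = 1.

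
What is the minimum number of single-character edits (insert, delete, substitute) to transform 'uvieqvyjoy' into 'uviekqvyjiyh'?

Let D[i][j] be the edit distance between the first i characters of 'uvieqvyjoy' and the first j characters of 'uviekqvyjiyh', with D[i][0] = i, D[0][j] = j, and D[i][j] = D[i-1][j-1] if the characters match, else 1 + min(D[i-1][j], D[i][j-1], D[i-1][j-1]). Filling the table (rows: prefixes of 'uvieqvyjoy', columns: prefixes of 'uviekqvyjiyh'):
     ε  u  v  i  e  k  q  v  y  j  i  y  h
  ε  0  1  2  3  4  5  6  7  8  9 10 11 12
  u  1  0  1  2  3  4  5  6  7  8  9 10 11
  v  2  1  0  1  2  3  4  5  6  7  8  9 10
  i  3  2  1  0  1  2  3  4  5  6  7  8  9
  e  4  3  2  1  0  1  2  3  4  5  6  7  8
  q  5  4  3  2  1  1  1  2  3  4  5  6  7
  v  6  5  4  3  2  2  2  1  2  3  4  5  6
  y  7  6  5  4  3  3  3  2  1  2  3  4  5
  j  8  7  6  5  4  4  4  3  2  1  2  3  4
  o  9  8  7  6  5  5  5  4  3  2  2  3  4
  y 10  9  8  7  6  6  6  5  4  3  3  2  3
The bottom-right entry gives D[10][12] = 3, so no sequence of fewer than 3 edits works. Backtracking through the table gives one optimal edit sequence (3 edits):
  uvieqvyjoy → uviekqvyjoy (ins k @5)
  uviekqvyjoy → uviekqvyjiy (sub o→i @10)
  uviekqvyjiy → uviekqvyjiyh (ins h @12)
Edit distance = 3.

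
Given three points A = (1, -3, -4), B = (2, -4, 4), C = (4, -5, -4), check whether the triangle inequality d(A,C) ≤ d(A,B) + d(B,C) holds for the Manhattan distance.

d(A,B) = 1 + 1 + 8 = 10, d(B,C) = 2 + 1 + 8 = 11, d(A,C) = 3 + 2 + 0 = 5.
d(A,C) = 5 ≤ 10 + 11 = 21. Triangle inequality is satisfied.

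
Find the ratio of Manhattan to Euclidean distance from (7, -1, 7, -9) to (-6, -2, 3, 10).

L1 = |7 - (-6)| + |-1 - (-2)| + |7 - 3| + |-9 - 10| = 13 + 1 + 4 + 19 = 37
L2 = √(13² + 1² + 4² + 19²) = √547 ≈ 23.388
L1 ≥ L2 always (equality iff movement is along one axis); L1 > L2 here.
Ratio L1/L2 = 37/√547 ≈ 1.582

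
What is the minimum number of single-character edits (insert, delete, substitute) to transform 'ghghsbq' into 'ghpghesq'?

Let D[i][j] be the edit distance between the first i characters of 'ghghsbq' and the first j characters of 'ghpghesq', with D[i][0] = i, D[0][j] = j, and D[i][j] = D[i-1][j-1] if the characters match, else 1 + min(D[i-1][j], D[i][j-1], D[i-1][j-1]). Filling the table (rows: prefixes of 'ghghsbq', columns: prefixes of 'ghpghesq'):
     ε  g  h  p  g  h  e  s  q
  ε  0  1  2  3  4  5  6  7  8
  g  1  0  1  2  3  4  5  6  7
  h  2  1  0  1  2  3  4  5  6
  g  3  2  1  1  1  2  3  4  5
  h  4  3  2  2  2  1  2  3  4
  s  5  4  3  3  3  2  2  2  3
  b  6  5  4  4  4  3  3  3  3
  q  7  6  5  5  5  4  4  4  3
The bottom-right entry gives D[7][8] = 3, so no sequence of fewer than 3 edits works. Backtracking through the table gives one optimal edit sequence (3 edits):
  ghghsbq → ghpghsbq (ins p @3)
  ghpghsbq → ghpghebq (sub s→e @6)
  ghpghebq → ghpghesq (sub b→s @7)
Edit distance = 3.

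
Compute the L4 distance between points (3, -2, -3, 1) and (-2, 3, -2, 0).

(Σ|x_i - y_i|^4)^(1/4) = (|3 - (-2)|^4 + |-2 - 3|^4 + |-3 - (-2)|^4 + |1 - 0|^4)^(1/4)
= (5^4 + 5^4 + 1^4 + 1^4)^(1/4) = (625 + 625 + 1 + 1)^(1/4) = (1252)^(1/4) ≈ 5.9484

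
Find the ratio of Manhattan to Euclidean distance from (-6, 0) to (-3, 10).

L1 = |-6 - (-3)| + |0 - 10| = 3 + 10 = 13
L2 = √(3² + 10²) = √109 ≈ 10.4403
L1 ≥ L2 always (equality iff movement is along one axis); L1 > L2 here.
Ratio L1/L2 = 13/√109 ≈ 1.2452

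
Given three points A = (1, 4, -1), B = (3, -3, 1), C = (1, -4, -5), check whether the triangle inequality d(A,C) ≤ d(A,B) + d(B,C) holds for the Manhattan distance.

d(A,B) = 2 + 7 + 2 = 11, d(B,C) = 2 + 1 + 6 = 9, d(A,C) = 0 + 8 + 4 = 12.
d(A,C) = 12 ≤ 11 + 9 = 20. Triangle inequality is satisfied.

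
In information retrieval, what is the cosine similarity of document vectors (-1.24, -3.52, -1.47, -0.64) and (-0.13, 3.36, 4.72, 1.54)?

With u = (-1.24, -3.52, -1.47, -0.64), v = (-0.13, 3.36, 4.72, 1.54):
u·v = (-1.24)·(-0.13) + (-3.52)·3.36 + (-1.47)·4.72 + (-0.64)·1.54 = 0.1612 + (-11.8272) + (-6.9384) + (-0.9856) = -19.59.
|u| = √((-1.24)² + (-3.52)² + (-1.47)² + (-0.64)²) = √(1.5376 + 12.3904 + 2.1609 + 0.4096) = √16.4985, |v| = √((-0.13)² + 3.36² + 4.72² + 1.54²) = √(0.0169 + 11.2896 + 22.2784 + 2.3716) = √35.9565.
cos θ = (u·v)/(|u||v|) = -19.59/(√16.4985·√35.9565) ≈ -0.8043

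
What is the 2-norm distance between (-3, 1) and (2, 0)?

(Σ|x_i - y_i|^2)^(1/2) = (|-3 - 2|^2 + |1 - 0|^2)^(1/2)
= (5^2 + 1^2)^(1/2) = (25 + 1)^(1/2) = (26)^(1/2) ≈ 5.099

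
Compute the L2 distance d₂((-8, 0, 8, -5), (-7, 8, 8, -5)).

√(Σ(x_i - y_i)²) = √((-8 - (-7))² + (0 - 8)² + (8 - 8)² + (-5 - (-5))²)
= √((-1)² + (-8)² + 0² + 0²) = √(1 + 64 + 0 + 0) = √65 ≈ 8.0623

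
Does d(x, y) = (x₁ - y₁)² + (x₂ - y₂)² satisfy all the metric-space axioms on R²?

No. The squared Euclidean distance fails the triangle inequality. Counterexample: x = (0, 0), y = (5, 5), z = (10, 10). d(x,z) = 10² + 10² = 200, but d(x,y) + d(y,z) = (5² + 5²) + (5² + 5²) = 50 + 50 = 100. Since 200 > 100, the triangle inequality is violated. (Note: √d, the ordinary Euclidean distance, IS a metric.)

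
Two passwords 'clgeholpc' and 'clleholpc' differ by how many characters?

Differing positions: 3. Hamming distance = 1.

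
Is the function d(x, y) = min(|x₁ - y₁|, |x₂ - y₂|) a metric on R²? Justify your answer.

No. d fails identity of indiscernibles: take x = (5, 0) and y = (5, 4). Then d(x,y) = min(|5 - 5|, |0 - 4|) = min(0, 4) = 0, yet x ≠ y.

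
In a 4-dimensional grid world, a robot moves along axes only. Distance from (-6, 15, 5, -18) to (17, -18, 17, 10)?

Σ|x_i - y_i| = |-6 - 17| + |15 - (-18)| + |5 - 17| + |-18 - 10| = 23 + 33 + 12 + 28 = 96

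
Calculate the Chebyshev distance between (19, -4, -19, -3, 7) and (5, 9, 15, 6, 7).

max(|x_i - y_i|) = max(|19 - 5|, |-4 - 9|, |-19 - 15|, |-3 - 6|, |7 - 7|) = max(14, 13, 34, 9, 0) = 34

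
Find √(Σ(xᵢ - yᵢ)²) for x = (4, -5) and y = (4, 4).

√(Σ(x_i - y_i)²) = √((4 - 4)² + (-5 - 4)²)
= √(0² + (-9)²) = √(0 + 81) = √81 = 9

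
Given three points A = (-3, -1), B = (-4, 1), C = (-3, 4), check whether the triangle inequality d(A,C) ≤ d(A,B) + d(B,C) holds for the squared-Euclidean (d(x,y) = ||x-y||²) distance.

d(A,B) = 1² + 2² = 5, d(B,C) = 1² + 3² = 10, d(A,C) = 0² + 5² = 25.
d(A,C) = 25 > 5 + 10 = 15. Triangle inequality is VIOLATED. (Squared-Euclidean is not a metric — this is a counterexample.)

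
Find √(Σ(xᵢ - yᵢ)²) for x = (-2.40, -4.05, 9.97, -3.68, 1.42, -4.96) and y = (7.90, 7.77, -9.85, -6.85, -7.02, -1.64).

√(Σ(x_i - y_i)²) = √((-2.4 - 7.9)² + (-4.05 - 7.77)² + (9.97 - (-9.85))² + (-3.68 - (-6.85))² + (1.42 - (-7.02))² + (-4.96 - (-1.64))²)
= √((-10.3)² + (-11.82)² + 19.82² + 3.17² + 8.44² + (-3.32)²) = √(106.09 + 139.7124 + 392.8324 + 10.0489 + 71.2336 + 11.0224) = √730.9397 ≈ 27.0359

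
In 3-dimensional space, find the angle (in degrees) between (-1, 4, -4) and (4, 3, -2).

With u = (-1, 4, -4), v = (4, 3, -2):
u·v = (-1)·4 + 4·3 + (-4)·(-2) = (-4) + 12 + 8 = 16.
|u| = √((-1)² + 4² + (-4)²) = √33, |v| = √(4² + 3² + (-2)²) = √29, so |u||v| = √(33·29) = √957.
cos θ = (u·v)/(|u||v|) = 16/√957 ≈ 0.517207
θ = arccos(0.517207) ≈ 58.85°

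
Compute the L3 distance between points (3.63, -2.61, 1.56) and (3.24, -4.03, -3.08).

(Σ|x_i - y_i|^3)^(1/3) = (|3.63 - 3.24|^3 + |-2.61 - (-4.03)|^3 + |1.56 - (-3.08)|^3)^(1/3)
= (0.39^3 + 1.42^3 + 4.64^3)^(1/3) ≈ (0.0593 + 2.8633 + 99.8973)^(1/3) = (102.8199)^(1/3) ≈ 4.6848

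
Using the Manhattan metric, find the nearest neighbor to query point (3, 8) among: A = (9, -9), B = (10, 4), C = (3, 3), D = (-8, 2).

Distances: d(A) = 23, d(B) = 11, d(C) = 5, d(D) = 17. Nearest: C = (3, 3) with distance 5.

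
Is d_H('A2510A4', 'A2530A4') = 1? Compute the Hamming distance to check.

Differing positions: 4. Hamming distance = 1, so the claim is true.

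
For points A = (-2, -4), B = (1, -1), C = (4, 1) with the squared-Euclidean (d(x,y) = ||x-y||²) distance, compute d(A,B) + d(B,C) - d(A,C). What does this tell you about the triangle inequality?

d(A,B) = 3² + 3² = 18, d(B,C) = 3² + 2² = 13, d(A,C) = 6² + 5² = 61.
d(A,B) + d(B,C) - d(A,C) = 18 + 13 - 61 = 31 - 61 = -30. This is < 0, so the triangle inequality FAILS for these points (squared-Euclidean is not a metric).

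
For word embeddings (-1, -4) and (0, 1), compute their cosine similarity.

With u = (-1, -4), v = (0, 1):
u·v = (-1)·0 + (-4)·1 = 0 + (-4) = -4.
|u| = √((-1)² + (-4)²) = √17, |v| = √(0² + 1²) = √1, so |u||v| = √(17·1) = √17.
cos θ = (u·v)/(|u||v|) = -4/√17 ≈ -0.9701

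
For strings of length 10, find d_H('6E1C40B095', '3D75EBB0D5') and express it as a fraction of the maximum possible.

Differing positions: 1, 2, 3, 4, 5, 6, 9. Hamming distance = 7. The maximum possible Hamming distance for length-10 strings is 10, so d_H/10 = 7/10 = 0.7.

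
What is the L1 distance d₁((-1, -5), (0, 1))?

Σ|x_i - y_i| = |-1 - 0| + |-5 - 1| = 1 + 6 = 7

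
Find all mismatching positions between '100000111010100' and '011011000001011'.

Differing positions: 1, 2, 3, 5, 6, 7, 8, 9, 11, 12, 13, 14, 15. Hamming distance = 13.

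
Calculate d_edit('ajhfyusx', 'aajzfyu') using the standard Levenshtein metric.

Let D[i][j] be the edit distance between the first i characters of 'ajhfyusx' and the first j characters of 'aajzfyu', with D[i][0] = i, D[0][j] = j, and D[i][j] = D[i-1][j-1] if the characters match, else 1 + min(D[i-1][j], D[i][j-1], D[i-1][j-1]). Filling the table (rows: prefixes of 'ajhfyusx', columns: prefixes of 'aajzfyu'):
     ε  a  a  j  z  f  y  u
  ε  0  1  2  3  4  5  6  7
  a  1  0  1  2  3  4  5  6
  j  2  1  1  1  2  3  4  5
  h  3  2  2  2  2  3  4  5
  f  4  3  3  3  3  2  3  4
  y  5  4  4  4  4  3  2  3
  u  6  5  5  5  5  4  3  2
  s  7  6  6  6  6  5  4  3
  x  8  7  7  7  7  6  5  4
The bottom-right entry gives D[8][7] = 4, so no sequence of fewer than 4 edits works. Backtracking through the table gives one optimal edit sequence (4 edits):
  ajhfyusx → aajhfyusx (ins a @1)
  aajhfyusx → aajzfyusx (sub h→z @4)
  aajzfyusx → aajzfyux (del s @8)
  aajzfyux → aajzfyu (del x @8)
Edit distance = 4.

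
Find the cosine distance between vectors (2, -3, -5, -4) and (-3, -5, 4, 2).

With u = (2, -3, -5, -4), v = (-3, -5, 4, 2):
u·v = 2·(-3) + (-3)·(-5) + (-5)·4 + (-4)·2 = (-6) + 15 + (-20) + (-8) = -19.
|u| = √(2² + (-3)² + (-5)² + (-4)²) = √54, |v| = √((-3)² + (-5)² + 4² + 2²) = √54, so |u||v| = √(54·54) = √2916 = 54.
cos θ = (u·v)/(|u||v|) = -19/54 ≈ -0.3519
Cosine distance = 1 - cos θ ≈ 1 - (-0.3519) = 1.3519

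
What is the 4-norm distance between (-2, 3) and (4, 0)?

(Σ|x_i - y_i|^4)^(1/4) = (|-2 - 4|^4 + |3 - 0|^4)^(1/4)
= (6^4 + 3^4)^(1/4) = (1296 + 81)^(1/4) = (1377)^(1/4) ≈ 6.0916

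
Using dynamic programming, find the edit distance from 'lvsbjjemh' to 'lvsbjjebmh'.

Let D[i][j] be the edit distance between the first i characters of 'lvsbjjemh' and the first j characters of 'lvsbjjebmh', with D[i][0] = i, D[0][j] = j, and D[i][j] = D[i-1][j-1] if the characters match, else 1 + min(D[i-1][j], D[i][j-1], D[i-1][j-1]). Filling the table (rows: prefixes of 'lvsbjjemh', columns: prefixes of 'lvsbjjebmh'):
     ε  l  v  s  b  j  j  e  b  m  h
  ε  0  1  2  3  4  5  6  7  8  9 10
  l  1  0  1  2  3  4  5  6  7  8  9
  v  2  1  0  1  2  3  4  5  6  7  8
  s  3  2  1  0  1  2  3  4  5  6  7
  b  4  3  2  1  0  1  2  3  4  5  6
  j  5  4  3  2  1  0  1  2  3  4  5
  j  6  5  4  3  2  1  0  1  2  3  4
  e  7  6  5  4  3  2  1  0  1  2  3
  m  8  7  6  5  4  3  2  1  1  1  2
  h  9  8  7  6  5  4  3  2  2  2  1
The bottom-right entry gives D[9][10] = 1, so no sequence of fewer than 1 edit works. Backtracking through the table gives one optimal edit sequence (1 edit):
  lvsbjjemh → lvsbjjebmh (ins b @8)
Edit distance = 1.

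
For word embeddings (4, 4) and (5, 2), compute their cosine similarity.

With u = (4, 4), v = (5, 2):
u·v = 4·5 + 4·2 = 20 + 8 = 28.
|u| = √(4² + 4²) = √32, |v| = √(5² + 2²) = √29, so |u||v| = √(32·29) = √928.
cos θ = (u·v)/(|u||v|) = 28/√928 ≈ 0.9191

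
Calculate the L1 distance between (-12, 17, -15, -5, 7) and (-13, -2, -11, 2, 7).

Σ|x_i - y_i| = |-12 - (-13)| + |17 - (-2)| + |-15 - (-11)| + |-5 - 2| + |7 - 7| = 1 + 19 + 4 + 7 + 0 = 31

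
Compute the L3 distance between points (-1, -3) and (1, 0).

(Σ|x_i - y_i|^3)^(1/3) = (|-1 - 1|^3 + |-3 - 0|^3)^(1/3)
= (2^3 + 3^3)^(1/3) = (8 + 27)^(1/3) = (35)^(1/3) ≈ 3.2711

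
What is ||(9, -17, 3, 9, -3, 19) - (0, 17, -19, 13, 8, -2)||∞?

max(|x_i - y_i|) = max(|9 - 0|, |-17 - 17|, |3 - (-19)|, |9 - 13|, |-3 - 8|, |19 - (-2)|) = max(9, 34, 22, 4, 11, 21) = 34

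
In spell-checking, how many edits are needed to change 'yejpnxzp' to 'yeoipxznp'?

Let D[i][j] be the edit distance between the first i characters of 'yejpnxzp' and the first j characters of 'yeoipxznp', with D[i][0] = i, D[0][j] = j, and D[i][j] = D[i-1][j-1] if the characters match, else 1 + min(D[i-1][j], D[i][j-1], D[i-1][j-1]). Filling the table (rows: prefixes of 'yejpnxzp', columns: prefixes of 'yeoipxznp'):
     ε  y  e  o  i  p  x  z  n  p
  ε  0  1  2  3  4  5  6  7  8  9
  y  1  0  1  2  3  4  5  6  7  8
  e  2  1  0  1  2  3  4  5  6  7
  j  3  2  1  1  2  3  4  5  6  7
  p  4  3  2  2  2  2  3  4  5  6
  n  5  4  3  3  3  3  3  4  4  5
  x  6  5  4  4  4  4  3  4  5  5
  z  7  6  5  5  5  5  4  3  4  5
  p  8  7  6  6  6  5  5  4  4  4
The bottom-right entry gives D[8][9] = 4, so no sequence of fewer than 4 edits works. Backtracking through the table gives one optimal edit sequence (4 edits):
  yejpnxzp → yeopnxzp (sub j→o @3)
  yeopnxzp → yeoinxzp (sub p→i @4)
  yeoinxzp → yeoipxzp (sub n→p @5)
  yeoipxzp → yeoipxznp (ins n @8)
Edit distance = 4.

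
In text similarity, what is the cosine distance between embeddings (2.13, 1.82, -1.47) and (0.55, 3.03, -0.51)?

With u = (2.13, 1.82, -1.47), v = (0.55, 3.03, -0.51):
u·v = 2.13·0.55 + 1.82·3.03 + (-1.47)·(-0.51) = 1.1715 + 5.5146 + 0.7497 = 7.4358.
|u| = √(2.13² + 1.82² + (-1.47)²) = √(4.5369 + 3.3124 + 2.1609) = √10.0102, |v| = √(0.55² + 3.03² + (-0.51)²) = √(0.3025 + 9.1809 + 0.2601) = √9.7435.
cos θ = (u·v)/(|u||v|) = 7.4358/(√10.0102·√9.7435) ≈ 0.7529
Cosine distance = 1 - cos θ ≈ 1 - 0.7529 = 0.2471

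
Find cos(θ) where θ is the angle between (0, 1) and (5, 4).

With u = (0, 1), v = (5, 4):
u·v = 0·5 + 1·4 = 0 + 4 = 4.
|u| = √(0² + 1²) = √1, |v| = √(5² + 4²) = √41, so |u||v| = √(1·41) = √41.
cos θ = (u·v)/(|u||v|) = 4/√41 ≈ 0.6247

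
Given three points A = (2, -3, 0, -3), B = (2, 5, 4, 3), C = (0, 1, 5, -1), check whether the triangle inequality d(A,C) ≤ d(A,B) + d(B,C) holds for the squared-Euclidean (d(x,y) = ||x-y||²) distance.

d(A,B) = 0² + 8² + 4² + 6² = 116, d(B,C) = 2² + 4² + 1² + 4² = 37, d(A,C) = 2² + 4² + 5² + 2² = 49.
d(A,C) = 49 ≤ 116 + 37 = 153. Triangle inequality is satisfied.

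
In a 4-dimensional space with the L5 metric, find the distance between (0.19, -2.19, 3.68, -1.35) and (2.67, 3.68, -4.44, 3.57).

(Σ|x_i - y_i|^5)^(1/5) = (|0.19 - 2.67|^5 + |-2.19 - 3.68|^5 + |3.68 - (-4.44)|^5 + |-1.35 - 3.57|^5)^(1/5)
= (2.48^5 + 5.87^5 + 8.12^5 + 4.92^5)^(1/5) ≈ (93.812 + 6969.3216 + 35300.4422 + 2882.873)^(1/5) = (45246.4488)^(1/5) ≈ 8.5333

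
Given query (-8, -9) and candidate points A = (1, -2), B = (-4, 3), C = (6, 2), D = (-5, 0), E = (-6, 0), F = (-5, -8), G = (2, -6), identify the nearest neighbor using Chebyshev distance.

Distances: d(A) = 9, d(B) = 12, d(C) = 14, d(D) = 9, d(E) = 9, d(F) = 3, d(G) = 10. Nearest: F = (-5, -8) with distance 3.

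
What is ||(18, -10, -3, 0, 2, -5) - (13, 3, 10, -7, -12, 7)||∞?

max(|x_i - y_i|) = max(|18 - 13|, |-10 - 3|, |-3 - 10|, |0 - (-7)|, |2 - (-12)|, |-5 - 7|) = max(5, 13, 13, 7, 14, 12) = 14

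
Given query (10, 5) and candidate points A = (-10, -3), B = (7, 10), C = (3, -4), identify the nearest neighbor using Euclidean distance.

Distances: d(A) ≈ 21.5407, d(B) ≈ 5.831, d(C) ≈ 11.4018. Nearest: B = (7, 10) with distance 5.831.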